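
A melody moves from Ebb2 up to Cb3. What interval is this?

major sixth

E to C spans six letter names (E-F-G-A-B-C): a sixth.
Ebb2 to Cb3 is 9 semitones, matching the major sixth exactly, so the quality is major.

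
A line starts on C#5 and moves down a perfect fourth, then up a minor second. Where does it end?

A perfect fourth down from C#5 is G#4.
A minor second up from G#4 is A4.

A4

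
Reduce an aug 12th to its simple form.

augmented fifth

Take out an octave (7 from the number): 12 − 7 = 5.
That makes an augmented twelfth a compound augmented fifth — an octave plus an augmented fifth.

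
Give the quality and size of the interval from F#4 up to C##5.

F to C spans five letter names (F-G-A-B-C): a fifth.
The perfect fifth is 7 semitones; here we have 8, one semitone wider: augmented.

augmented fifth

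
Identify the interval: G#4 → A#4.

G to A spans two letter names (G-A) — that makes it a second of some quality.
Counting semitones, G#4→A#4 is 2, which is the major second.

major second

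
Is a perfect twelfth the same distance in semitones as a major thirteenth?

A perfect twelfth is 19 semitones but a major thirteenth is 21 semitones — different sizes.

No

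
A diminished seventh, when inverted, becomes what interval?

Interval numbers invert to sum to nine: 7 + 2 = 9, so a seventh inverts to a second.
Quality inverts too: diminished becomes augmented. That makes the inversion an augmented second.

A2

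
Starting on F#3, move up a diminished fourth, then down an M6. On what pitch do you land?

Up a diminished fourth from F#3: Bb3 (4 semitones up).
A major sixth down from Bb3 is Db3.

Db3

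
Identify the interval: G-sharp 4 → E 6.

m13

G to E spans six letter names (G-A-B-C-D-E), plus an octave — that makes it a thirteenth of some quality.
A major thirteenth would be 21 semitones, but G#4 to E6 is 20 — one semitone narrower, making it a minor thirteenth.
(Equivalently, a compound minor sixth: a minor sixth plus an octave.)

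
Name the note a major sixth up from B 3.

G-sharp 4

The sixth takes the letter from B up to G.
Moving 9 semitones up from B3 (the size of a major sixth) reaches G#4.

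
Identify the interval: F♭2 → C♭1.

P11

Descending from Fb2 to Cb1 is the same interval as ascending Cb1 to Fb2.
C to F spans four letter names (C-D-E-F), plus an octave — that makes it an eleventh of some quality.
Counting semitones, Cb1→Fb2 is 17, which is the perfect eleventh.
(Equivalently, a compound perfect fourth: a perfect fourth plus an octave.)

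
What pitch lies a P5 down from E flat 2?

Five letter names down from E: A.
Moving 7 semitones down from Eb2 (the size of a perfect fifth) reaches Ab1.

A flat 1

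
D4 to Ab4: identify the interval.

diminished fifth

D to A spans five letter names (D-E-F-G-A): a fifth.
The perfect fifth is 7 semitones; here we have 6, one semitone narrower: diminished.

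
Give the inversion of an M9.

minor 7th

First reduce the compound major ninth to its simple form, a major second.
Inverted interval numbers add to nine, so a second pairs with a seventh (2 + 7 = 9).
And major becomes minor under inversion, so we get a minor seventh.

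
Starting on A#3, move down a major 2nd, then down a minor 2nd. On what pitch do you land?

A#3 down a major second → G#3 (2 semitones).
A minor second down from G#3 is F##3.

F##3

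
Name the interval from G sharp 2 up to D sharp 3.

perfect 5th

G to D spans five letter names (G-A-B-C-D) — that makes it a fifth of some quality.
The perfect fifth spans 7 semitones, and G#2 to D#3 is exactly 7 semitones — so this is a perfect fifth.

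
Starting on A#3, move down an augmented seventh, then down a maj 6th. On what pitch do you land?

Db2

Down an augmented seventh from A#3: Bb2 (12 semitones down).
A major sixth down from Bb2 is Db2.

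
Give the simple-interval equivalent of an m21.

Take out 2 octaves (14 from the number): 21 − 14 = 7.
Quality carries through unchanged, so the simple form is a minor seventh.

minor seventh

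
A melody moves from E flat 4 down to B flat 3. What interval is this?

perfect fourth

Descending from Eb4 to Bb3 is the same interval as ascending Bb3 to Eb4.
B to E spans four letter names (B-C-D-E): a fourth.
The perfect fourth spans 5 semitones, and Bb3 to Eb4 is exactly 5 semitones — so this is a perfect fourth.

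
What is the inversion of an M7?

m2

The rule of nine gives the new number: 9 − 7 = 2, so a seventh becomes a second.
Quality inverts too: major becomes minor. That makes the inversion a minor second.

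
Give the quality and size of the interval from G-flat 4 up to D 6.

augmented twelfth

G to D spans five letter names (G-A-B-C-D), plus an octave: a twelfth.
Gb4 to D6 spans 20 semitones — one semitone wider than the perfect twelfth (19) — giving an augmented twelfth.
(Equivalently, a compound augmented fifth: an augmented fifth plus an octave.)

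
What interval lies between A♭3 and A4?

A to A is the same letter name, plus an octave — that makes it an octave of some quality.
Ab3 to A4 spans 13 semitones — one semitone wider than the perfect octave (12) — giving an augmented octave.

A8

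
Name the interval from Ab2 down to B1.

Descending from Ab2 to B1 is the same interval as ascending B1 to Ab2.
B to A spans seven letter names (B-C-D-E-F-G-A) — that makes it a seventh of some quality.
A major seventh would be 11 semitones; B1 to Ab2 is 9, two semitones narrower, so the interval is diminished.

diminished seventh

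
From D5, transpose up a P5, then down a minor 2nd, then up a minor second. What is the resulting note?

A5

D5 up a perfect fifth → A5 (7 semitones).
A minor second down from A5 is G#5.
G#5 up a minor second → A5 (1 semitone).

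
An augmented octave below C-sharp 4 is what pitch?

For an octave the letter name doesn't change: still C, an octave down.
An augmented octave spans 13 semitones, so from C#4 the target pitch is C3.

C 3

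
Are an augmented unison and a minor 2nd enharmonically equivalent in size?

An augmented unison spans 1 semitone, and a minor second also spans 1 semitone — they're enharmonic.

Yes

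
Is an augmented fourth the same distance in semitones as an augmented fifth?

An augmented fourth is 6 semitones but an augmented fifth is 8 semitones — different sizes.

No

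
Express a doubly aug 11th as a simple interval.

AA4

Take out an octave (7 from the number): 11 − 7 = 4.
That makes a doubly augmented eleventh a compound doubly augmented fourth — an octave plus a doubly augmented fourth.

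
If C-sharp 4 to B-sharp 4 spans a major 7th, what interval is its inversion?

Inverted interval numbers add to nine, so a seventh pairs with a second (7 + 2 = 9).
Quality inverts too: major becomes minor. That makes the inversion a minor second.

m2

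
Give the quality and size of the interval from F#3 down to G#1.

Descending from F#3 to G#1 is the same interval as ascending G#1 to F#3.
G to F spans seven letter names (G-A-B-C-D-E-F), plus an octave, so the interval is some kind of fourteenth.
A major fourteenth would be 23 semitones, but G#1 to F#3 is 22 — one semitone narrower, making it a minor fourteenth.
(Equivalently, a compound minor seventh: a minor seventh plus an octave.)

minor fourteenth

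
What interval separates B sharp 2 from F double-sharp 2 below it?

perfect fourth

Descending from B#2 to F##2 is the same interval as ascending F##2 to B#2.
F to B spans four letter names (F-G-A-B) — that makes it a fourth of some quality.
F##2 to B#2 is 5 semitones, matching the perfect fourth exactly, so the quality is perfect.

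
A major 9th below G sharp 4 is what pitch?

Counting two letter names plus an octave down from G lands on F.
Moving 14 semitones down from G#4 (the size of a major ninth) reaches F#3.

F sharp 3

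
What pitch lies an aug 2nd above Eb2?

Two letter names up from E: F.
Moving 3 semitones up from Eb2 (the size of an augmented second) reaches F#2.

F#2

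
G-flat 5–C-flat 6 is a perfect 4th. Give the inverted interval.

P5

Inverted interval numbers add to nine, so a fourth pairs with a fifth (4 + 5 = 9).
And perfect stays perfect under inversion, so we get a perfect fifth.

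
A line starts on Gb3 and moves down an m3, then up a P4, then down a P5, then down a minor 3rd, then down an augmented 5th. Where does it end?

Ebb2

Gb3 down a minor third → Eb3 (3 semitones).
Eb3 up a perfect fourth → Ab3 (5 semitones).
A perfect fifth down from Ab3 is Db3.
Down a minor third from Db3: Bb2 (3 semitones down).
Bb2 down an augmented fifth → Ebb2 (8 semitones).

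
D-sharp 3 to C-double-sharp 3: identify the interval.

Descending from D#3 to C##3 is the same interval as ascending C##3 to D#3.
C to D spans two letter names (C-D), so the interval is some kind of second.
At 1 semitone, C##3→D#3 falls one short of a major second: minor.

minor second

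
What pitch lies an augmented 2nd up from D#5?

E##5

The second takes the letter from D up to E.
An augmented second is 3 semitones; 3 semitones up from D#5 gives E##5.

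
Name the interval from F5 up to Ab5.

F to A spans three letter names (F-G-A) — that makes it a third of some quality.
A major third would be 4 semitones, but F5 to Ab5 is 3 — one semitone narrower, making it a minor third.

minor 3rd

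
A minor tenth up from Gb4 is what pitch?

The tenth's letter: G up three letter names plus an octave → B.
A minor tenth is 15 semitones; 15 semitones up from Gb4 gives Bbb5.

Bbb5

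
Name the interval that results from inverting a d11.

augmented 5th

First reduce the compound diminished eleventh to its simple form, a diminished fourth.
Interval numbers invert to sum to nine: 4 + 5 = 9, so a fourth inverts to a fifth.
Quality inverts too: diminished becomes augmented. That makes the inversion an augmented fifth.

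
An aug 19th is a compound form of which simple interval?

augmented 5th

Each octave removed subtracts seven from the number: 19 − 14 = 5.
So an augmented nineteenth is 2 octaves plus an augmented fifth. The quality is unchanged.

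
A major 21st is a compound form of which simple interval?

major seventh

Each octave removed subtracts seven from the number: 21 − 14 = 7.
Quality carries through unchanged, so the simple form is a major seventh.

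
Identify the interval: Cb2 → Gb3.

C to G spans five letter names (C-D-E-F-G), plus an octave — that makes it a twelfth of some quality.
Cb2 to Gb3 is 19 semitones, matching the perfect twelfth exactly, so the quality is perfect.
(Equivalently, a compound perfect fifth: a perfect fifth plus an octave.)

perfect 12th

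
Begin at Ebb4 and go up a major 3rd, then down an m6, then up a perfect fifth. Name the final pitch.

F4

A major third up from Ebb4 is Gb4.
Down a minor sixth from Gb4: Bb3 (8 semitones down).
Bb3 up a perfect fifth → F4 (7 semitones).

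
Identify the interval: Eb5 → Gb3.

Descending from Eb5 to Gb3 is the same interval as ascending Gb3 to Eb5.
G to E spans six letter names (G-A-B-C-D-E), plus an octave — that makes it a thirteenth of some quality.
Gb3 to Eb5 is 21 semitones, matching the major thirteenth exactly, so the quality is major.
(Equivalently, a compound major sixth: a major sixth plus an octave.)

M13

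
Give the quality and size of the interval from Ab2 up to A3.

augmented octave

A to A is the same letter name, plus an octave, so the interval is some kind of octave.
The perfect octave is 12 semitones; here we have 13, one semitone wider: augmented.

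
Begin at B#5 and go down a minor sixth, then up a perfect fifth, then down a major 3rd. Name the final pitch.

F##5

Down a minor sixth from B#5: D##5 (8 semitones down).
D##5 up a perfect fifth → A##5 (7 semitones).
A##5 down a major third → F##5 (4 semitones).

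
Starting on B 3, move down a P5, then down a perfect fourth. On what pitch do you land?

Down a perfect fifth from B3: E3 (7 semitones down).
E3 down a perfect fourth → B2 (5 semitones).

B 2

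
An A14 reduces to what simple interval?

Each octave removed subtracts seven from the number: 14 − 7 = 7.
Quality carries through unchanged, so the simple form is an augmented seventh.

A7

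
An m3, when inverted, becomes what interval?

M6

The rule of nine gives the new number: 9 − 3 = 6, so a third becomes a sixth.
Quality inverts too: minor becomes major. That makes the inversion a major sixth.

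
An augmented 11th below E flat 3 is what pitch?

Counting four letter names plus an octave down from E lands on B.
Moving 18 semitones down from Eb3 (the size of an augmented eleventh) reaches Bbb1.

B double-flat 1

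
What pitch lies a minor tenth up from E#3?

G#4

Counting three letter names plus an octave up from E lands on G.
Moving 15 semitones up from E#3 (the size of a minor tenth) reaches G#4.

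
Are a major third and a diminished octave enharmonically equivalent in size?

A major third is 4 semitones but a diminished octave is 11 semitones — different sizes.

No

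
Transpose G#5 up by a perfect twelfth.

D#7

The twelfth's letter: G up five letter names plus an octave → D.
A perfect twelfth is 19 semitones; 19 semitones up from G#5 gives D#7.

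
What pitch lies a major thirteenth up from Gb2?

Counting six letter names plus an octave up from G lands on E.
Moving 21 semitones up from Gb2 (the size of a major thirteenth) reaches Eb4.

Eb4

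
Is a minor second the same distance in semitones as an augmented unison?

A minor second = 1 semitone = an augmented unison; enharmonically equal.

Yes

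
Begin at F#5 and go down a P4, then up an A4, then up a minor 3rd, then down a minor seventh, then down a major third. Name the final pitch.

A perfect fourth down from F#5 is C#5.
An augmented fourth up from C#5 is F##5.
F##5 up a minor third → A#5 (3 semitones).
A#5 down a minor seventh → B#4 (10 semitones).
Down a major third from B#4: G#4 (4 semitones down).

G#4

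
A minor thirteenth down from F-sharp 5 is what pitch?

A-sharp 3

Six letters down from F (plus an octave) reaches A.
A minor thirteenth is 20 semitones; 20 semitones down from F#5 gives A#3.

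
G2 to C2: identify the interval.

Descending from G2 to C2 is the same interval as ascending C2 to G2.
C to G spans five letter names (C-D-E-F-G) — that makes it a fifth of some quality.
Counting semitones, C2→G2 is 7, which is the perfect fifth.

P5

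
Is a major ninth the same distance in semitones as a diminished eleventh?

14 semitones (major ninth) vs 16 semitones (diminished eleventh): not equal.

No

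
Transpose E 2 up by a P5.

B 2

The fifth takes the letter from E up to B.
Moving 7 semitones up from E2 (the size of a perfect fifth) reaches B2.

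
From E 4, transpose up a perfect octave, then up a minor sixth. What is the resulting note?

A perfect octave up from E4 is E5.
A minor sixth up from E5 is C6.

C 6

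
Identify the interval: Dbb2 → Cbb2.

Descending from Dbb2 to Cbb2 is the same interval as ascending Cbb2 to Dbb2.
C to D spans two letter names (C-D) — that makes it a second of some quality.
Cbb2 to Dbb2 is 2 semitones, matching the major second exactly, so the quality is major.

major second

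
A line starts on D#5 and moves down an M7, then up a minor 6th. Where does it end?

A major seventh down from D#5 is E4.
E4 up a minor sixth → C5 (8 semitones).

C5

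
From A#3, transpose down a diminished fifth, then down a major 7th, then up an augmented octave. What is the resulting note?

E##3

A#3 down a diminished fifth → D##3 (6 semitones).
D##3 down a major seventh → E#2 (11 semitones).
An augmented octave up from E#2 is E##3.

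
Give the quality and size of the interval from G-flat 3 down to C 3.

diminished 5th

Descending from Gb3 to C3 is the same interval as ascending C3 to Gb3.
C to G spans five letter names (C-D-E-F-G): a fifth.
The perfect fifth is 7 semitones; here we have 6, one semitone narrower: diminished.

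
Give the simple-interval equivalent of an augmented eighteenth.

Take out 2 octaves (14 from the number): 18 − 14 = 4.
That makes an augmented eighteenth a compound augmented fourth — 2 octaves plus an augmented fourth.

augmented 4th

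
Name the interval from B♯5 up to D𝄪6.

M3

B to D spans three letter names (B-C-D) — that makes it a third of some quality.
Counting semitones, B#5→D##6 is 4, which is the major third.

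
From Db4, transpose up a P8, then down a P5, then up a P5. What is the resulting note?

Db5

Db4 up a perfect octave → Db5 (12 semitones).
Db5 down a perfect fifth → Gb4 (7 semitones).
Up a perfect fifth from Gb4: Db5 (7 semitones up).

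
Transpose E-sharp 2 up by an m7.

D-sharp 3

The seventh takes the letter from E up to D.
A minor seventh is 10 semitones; 10 semitones up from E#2 gives D#3.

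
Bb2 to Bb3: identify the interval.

B to B is the same letter name, plus an octave, so the interval is some kind of octave.
The perfect octave spans 12 semitones, and Bb2 to Bb3 is exactly 12 semitones — so this is a perfect octave.

perfect octave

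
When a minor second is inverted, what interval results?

Interval numbers invert to sum to nine: 2 + 7 = 9, so a second inverts to a seventh.
The quality also flips — minor becomes major — giving a major seventh.

major seventh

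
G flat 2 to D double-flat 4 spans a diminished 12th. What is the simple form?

Subtracting seven from the interval number removes an octave: 12 − 7 = 5.
That makes a diminished twelfth a compound diminished fifth — an octave plus a diminished fifth.

d5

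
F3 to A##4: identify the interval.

F to A spans three letter names (F-G-A), plus an octave — that makes it a tenth of some quality.
A major tenth would be 16 semitones; F3 to A##4 is 18, two semitones wider, so the interval is doubly augmented.
(Equivalently, a compound doubly augmented third: a doubly augmented third plus an octave.)

AA10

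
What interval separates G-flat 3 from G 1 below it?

Descending from Gb3 to G1 is the same interval as ascending G1 to Gb3.
G to G is the same letter name, plus 2 octaves: a fifteenth.
The perfect fifteenth is 24 semitones; here we have 23, one semitone narrower: diminished.
(Equivalently, a compound diminished octave: a diminished octave plus an octave.)

diminished fifteenth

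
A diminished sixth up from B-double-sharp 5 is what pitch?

G-sharp 6

Six letter names up from B: G.
A diminished sixth spans 7 semitones, so from B##5 the target pitch is G#6.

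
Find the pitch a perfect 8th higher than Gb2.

Gb3

An octave keeps the letter name G, an octave up from G.
Moving 12 semitones up from Gb2 (the size of a perfect octave) reaches Gb3.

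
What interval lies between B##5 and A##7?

minor fourteenth

B to A spans seven letter names (B-C-D-E-F-G-A), plus an octave, so the interval is some kind of fourteenth.
B##5 to A##7 is 22 semitones, a half step short of the major fourteenth (23), so this is minor.
(Equivalently, a compound minor seventh: a minor seventh plus an octave.)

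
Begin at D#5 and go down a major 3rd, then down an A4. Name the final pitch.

A major third down from D#5 is B4.
Down an augmented fourth from B4: F4 (6 semitones down).

F4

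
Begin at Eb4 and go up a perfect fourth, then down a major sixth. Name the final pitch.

A perfect fourth up from Eb4 is Ab4.
Down a major sixth from Ab4: Cb4 (9 semitones down).

Cb4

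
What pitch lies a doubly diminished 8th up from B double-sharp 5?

For an octave the letter name doesn't change: still B, an octave up.
Moving 10 semitones up from B##5 (the size of a doubly diminished octave) reaches B6.

B 6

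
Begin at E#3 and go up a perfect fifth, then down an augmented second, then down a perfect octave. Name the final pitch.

A2

E#3 up a perfect fifth → B#3 (7 semitones).
An augmented second down from B#3 is A3.
A perfect octave down from A3 is A2.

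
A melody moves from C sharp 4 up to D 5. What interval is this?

C to D spans two letter names (C-D), plus an octave: a ninth.
C#4 to D5 is 13 semitones, a half step short of the major ninth (14), so this is minor.
(Equivalently, a compound minor second: a minor second plus an octave.)

minor ninth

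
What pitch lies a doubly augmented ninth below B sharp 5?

A flat 4

Counting two letter names plus an octave down from B lands on A.
A doubly augmented ninth spans 16 semitones, so from B#5 the target pitch is Ab4.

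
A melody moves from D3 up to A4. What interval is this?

perfect twelfth

D to A spans five letter names (D-E-F-G-A), plus an octave: a twelfth.
The perfect twelfth spans 19 semitones, and D3 to A4 is exactly 19 semitones — so this is a perfect twelfth.
(Equivalently, a compound perfect fifth: a perfect fifth plus an octave.)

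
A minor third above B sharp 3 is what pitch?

Three letter names up from B: D.
Moving 3 semitones up from B#3 (the size of a minor third) reaches D#4.

D sharp 4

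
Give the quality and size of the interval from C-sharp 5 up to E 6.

C to E spans three letter names (C-D-E), plus an octave: a tenth.
C#5 to E6 is 15 semitones, a half step short of the major tenth (16), so this is minor.
(Equivalently, a compound minor third: a minor third plus an octave.)

minor 10th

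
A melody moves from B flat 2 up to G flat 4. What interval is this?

m13

B to G spans six letter names (B-C-D-E-F-G), plus an octave — that makes it a thirteenth of some quality.
Bb2 to Gb4 is 20 semitones, a half step short of the major thirteenth (21), so this is minor.
(Equivalently, a compound minor sixth: a minor sixth plus an octave.)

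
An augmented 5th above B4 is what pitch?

Counting five letter names up from B lands on F.
An augmented fifth spans 8 semitones, so from B4 the target pitch is F##5.

F##5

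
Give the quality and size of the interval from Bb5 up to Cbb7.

d9

B to C spans two letter names (B-C), plus an octave — that makes it a ninth of some quality.
The major ninth is 14 semitones; here we have 12, two semitones narrower: diminished.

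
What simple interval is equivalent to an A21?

Subtracting seven from the interval number removes an octave: 21 − 14 = 7.
So an augmented twenty-first is 2 octaves plus an augmented seventh. The quality is unchanged.

augmented seventh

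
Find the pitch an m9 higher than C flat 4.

Two letters up from C (plus an octave) reaches D.
A minor ninth is 13 semitones; 13 semitones up from Cb4 gives Dbb5.

D double-flat 5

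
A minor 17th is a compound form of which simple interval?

m3

Take out 2 octaves (14 from the number): 17 − 14 = 3.
Quality carries through unchanged, so the simple form is a minor third.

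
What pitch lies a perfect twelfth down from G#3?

Five letters down from G (plus an octave) reaches C.
A perfect twelfth spans 19 semitones, so from G#3 the target pitch is C#2.

C#2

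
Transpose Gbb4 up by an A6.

Eb5

Six letter names up from G: E.
Moving 10 semitones up from Gbb4 (the size of an augmented sixth) reaches Eb5.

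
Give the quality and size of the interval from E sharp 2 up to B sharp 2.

perfect fifth

E to B spans five letter names (E-F-G-A-B), so the interval is some kind of fifth.
Counting semitones, E#2→B#2 is 7, which is the perfect fifth.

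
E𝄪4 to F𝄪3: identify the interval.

major seventh

Descending from E##4 to F##3 is the same interval as ascending F##3 to E##4.
F to E spans seven letter names (F-G-A-B-C-D-E): a seventh.
The major seventh spans 11 semitones, and F##3 to E##4 is exactly 11 semitones — so this is a major seventh.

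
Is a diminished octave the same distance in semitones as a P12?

No

A diminished octave is 11 semitones but a perfect twelfth is 19 semitones — different sizes.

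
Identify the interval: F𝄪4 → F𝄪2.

perfect 15th

Descending from F##4 to F##2 is the same interval as ascending F##2 to F##4.
F to F is the same letter name, plus 2 octaves: a fifteenth.
The perfect fifteenth spans 24 semitones, and F##2 to F##4 is exactly 24 semitones — so this is a perfect fifteenth.
(Equivalently, a compound perfect octave: a perfect octave plus an octave.)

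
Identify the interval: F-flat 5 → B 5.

F to B spans four letter names (F-G-A-B) — that makes it a fourth of some quality.
The perfect fourth is 5 semitones; here we have 7, two semitones wider: doubly augmented.

doubly augmented fourth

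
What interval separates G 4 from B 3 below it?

minor sixth

Descending from G4 to B3 is the same interval as ascending B3 to G4.
B to G spans six letter names (B-C-D-E-F-G): a sixth.
A major sixth would be 9 semitones, but B3 to G4 is 8 — one semitone narrower, making it a minor sixth.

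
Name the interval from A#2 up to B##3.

A to B spans two letter names (A-B), plus an octave, so the interval is some kind of ninth.
The major ninth is 14 semitones; here we have 15, one semitone wider: augmented.
(Equivalently, a compound augmented second: an augmented second plus an octave.)

augmented ninth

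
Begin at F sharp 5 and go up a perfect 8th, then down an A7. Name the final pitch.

A perfect octave up from F#5 is F#6.
F#6 down an augmented seventh → Gb5 (12 semitones).

G flat 5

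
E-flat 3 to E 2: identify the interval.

diminished octave

Descending from Eb3 to E2 is the same interval as ascending E2 to Eb3.
E to E is the same letter name, plus an octave: an octave.
The perfect octave is 12 semitones; here we have 11, one semitone narrower: diminished.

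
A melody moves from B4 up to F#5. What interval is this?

perfect 5th

B to F spans five letter names (B-C-D-E-F): a fifth.
The perfect fifth spans 7 semitones, and B4 to F#5 is exactly 7 semitones — so this is a perfect fifth.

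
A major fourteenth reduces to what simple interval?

M7

Each octave removed subtracts seven from the number: 14 − 7 = 7.
So a major fourteenth is an octave plus a major seventh. The quality is unchanged.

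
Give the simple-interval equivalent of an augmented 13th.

Take out an octave (7 from the number): 13 − 7 = 6.
That makes an augmented thirteenth a compound augmented sixth — an octave plus an augmented sixth.

augmented sixth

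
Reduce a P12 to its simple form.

perfect 5th

Subtracting seven from the interval number removes an octave: 12 − 7 = 5.
So a perfect twelfth is an octave plus a perfect fifth. The quality is unchanged.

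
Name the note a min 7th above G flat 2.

Counting seven letter names up from G lands on F.
A minor seventh spans 10 semitones, so from Gb2 the target pitch is Fb3.

F flat 3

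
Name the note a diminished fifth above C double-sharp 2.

G sharp 2

Five letter names up from C: G.
A diminished fifth is 6 semitones; 6 semitones up from C##2 gives G#2.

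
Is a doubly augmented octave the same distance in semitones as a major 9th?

Yes

Both span 14 semitones: a doubly augmented octave and a major ninth are the same chromatic distance.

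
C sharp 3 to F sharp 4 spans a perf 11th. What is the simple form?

P4

Take out an octave (7 from the number): 11 − 7 = 4.
That makes a perfect eleventh a compound perfect fourth — an octave plus a perfect fourth.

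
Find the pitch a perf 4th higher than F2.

Counting four letter names up from F lands on B.
A perfect fourth spans 5 semitones, so from F2 the target pitch is Bb2.

Bb2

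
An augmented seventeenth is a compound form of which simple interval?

augmented third

Each octave removed subtracts seven from the number: 17 − 14 = 3.
So an augmented seventeenth is 2 octaves plus an augmented third. The quality is unchanged.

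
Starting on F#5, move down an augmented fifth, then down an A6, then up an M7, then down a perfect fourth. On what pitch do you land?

Down an augmented fifth from F#5: Bb4 (8 semitones down).
Down an augmented sixth from Bb4: Dbb4 (10 semitones down).
Up a major seventh from Dbb4: Cb5 (11 semitones up).
A perfect fourth down from Cb5 is Gb4.

Gb4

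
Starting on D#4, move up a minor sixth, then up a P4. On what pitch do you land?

A minor sixth up from D#4 is B4.
Up a perfect fourth from B4: E5 (5 semitones up).

E5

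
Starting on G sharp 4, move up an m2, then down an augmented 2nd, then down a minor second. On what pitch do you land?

F 4

G#4 up a minor second → A4 (1 semitone).
An augmented second down from A4 is Gb4.
Gb4 down a minor second → F4 (1 semitone).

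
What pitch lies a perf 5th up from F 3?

Five letter names up from F: C.
A perfect fifth spans 7 semitones, so from F3 the target pitch is C4.

C 4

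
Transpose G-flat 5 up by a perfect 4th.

C-flat 6

Counting four letter names up from G lands on C.
A perfect fourth is 5 semitones; 5 semitones up from Gb5 gives Cb6.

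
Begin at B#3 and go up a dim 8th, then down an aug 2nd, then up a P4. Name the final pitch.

Db5

B#3 up a diminished octave → B4 (11 semitones).
B4 down an augmented second → Ab4 (3 semitones).
A perfect fourth up from Ab4 is Db5.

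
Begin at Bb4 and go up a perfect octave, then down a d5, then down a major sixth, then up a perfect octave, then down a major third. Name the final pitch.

Bb4 up a perfect octave → Bb5 (12 semitones).
A diminished fifth down from Bb5 is E5.
E5 down a major sixth → G4 (9 semitones).
Up a perfect octave from G4: G5 (12 semitones up).
A major third down from G5 is Eb5.

Eb5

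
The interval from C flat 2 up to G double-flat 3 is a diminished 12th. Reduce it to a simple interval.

d5

Subtracting seven from the interval number removes an octave: 12 − 7 = 5.
Quality carries through unchanged, so the simple form is a diminished fifth.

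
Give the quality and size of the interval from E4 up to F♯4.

major second

E to F spans two letter names (E-F): a second.
E4 to F#4 is 2 semitones, matching the major second exactly, so the quality is major.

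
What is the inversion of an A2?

d7

The rule of nine gives the new number: 9 − 2 = 7, so a second becomes a seventh.
And augmented becomes diminished under inversion, so we get a diminished seventh.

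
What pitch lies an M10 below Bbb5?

Counting three letter names plus an octave down from B lands on G.
A major tenth spans 16 semitones, so from Bbb5 the target pitch is Gbb4.

Gbb4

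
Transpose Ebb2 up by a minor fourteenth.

Dbb4

Counting seven letter names plus an octave up from E lands on D.
A minor fourteenth spans 22 semitones, so from Ebb2 the target pitch is Dbb4.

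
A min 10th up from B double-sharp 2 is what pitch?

D double-sharp 4

Counting three letter names plus an octave up from B lands on D.
Moving 15 semitones up from B##2 (the size of a minor tenth) reaches D##4.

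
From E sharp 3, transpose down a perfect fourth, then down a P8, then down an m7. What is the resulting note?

Down a perfect fourth from E#3: B#2 (5 semitones down).
Down a perfect octave from B#2: B#1 (12 semitones down).
A minor seventh down from B#1 is C##1.

C double-sharp 1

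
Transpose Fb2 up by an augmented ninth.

Two letters up from F (plus an octave) reaches G.
Moving 15 semitones up from Fb2 (the size of an augmented ninth) reaches G3.

G3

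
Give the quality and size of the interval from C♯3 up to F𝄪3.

C to F spans four letter names (C-D-E-F) — that makes it a fourth of some quality.
C#3 to F##3 spans 6 semitones — one semitone wider than the perfect fourth (5) — giving an augmented fourth.

augmented fourth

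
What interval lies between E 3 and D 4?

E to D spans seven letter names (E-F-G-A-B-C-D): a seventh.
At 10 semitones, E3→D4 falls one short of a major seventh: minor.

minor 7th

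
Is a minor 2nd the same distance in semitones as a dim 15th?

1 semitone (minor second) vs 23 semitones (diminished fifteenth): not equal.

No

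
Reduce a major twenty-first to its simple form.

major 7th

Subtracting seven from the interval number removes an octave: 21 − 14 = 7.
Quality carries through unchanged, so the simple form is a major seventh.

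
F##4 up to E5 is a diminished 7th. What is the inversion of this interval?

augmented 2nd

Inverted interval numbers add to nine, so a seventh pairs with a second (7 + 2 = 9).
The quality also flips — diminished becomes augmented — giving an augmented second.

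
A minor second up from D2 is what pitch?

Eb2

The second takes the letter from D up to E.
A minor second spans 1 semitone, so from D2 the target pitch is Eb2.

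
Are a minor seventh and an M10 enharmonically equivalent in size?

No

10 semitones (minor seventh) vs 16 semitones (major tenth): not equal.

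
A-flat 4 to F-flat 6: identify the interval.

minor 13th

A to F spans six letter names (A-B-C-D-E-F), plus an octave — that makes it a thirteenth of some quality.
A major thirteenth would be 21 semitones, but Ab4 to Fb6 is 20 — one semitone narrower, making it a minor thirteenth.
(Equivalently, a compound minor sixth: a minor sixth plus an octave.)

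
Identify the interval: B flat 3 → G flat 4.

minor sixth

B to G spans six letter names (B-C-D-E-F-G) — that makes it a sixth of some quality.
A major sixth would be 9 semitones, but Bb3 to Gb4 is 8 — one semitone narrower, making it a minor sixth.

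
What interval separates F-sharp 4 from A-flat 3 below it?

Descending from F#4 to Ab3 is the same interval as ascending Ab3 to F#4.
A to F spans six letter names (A-B-C-D-E-F): a sixth.
The major sixth is 9 semitones; here we have 10, one semitone wider: augmented.

A6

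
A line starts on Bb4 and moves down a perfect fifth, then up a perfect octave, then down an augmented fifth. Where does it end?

Down a perfect fifth from Bb4: Eb4 (7 semitones down).
Eb4 up a perfect octave → Eb5 (12 semitones).
Down an augmented fifth from Eb5: Abb4 (8 semitones down).

Abb4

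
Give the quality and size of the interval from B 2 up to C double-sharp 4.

B to C spans two letter names (B-C), plus an octave: a ninth.
A major ninth would be 14 semitones; B2 to C##4 is 15, one semitone wider, so the interval is augmented.
(Equivalently, a compound augmented second: an augmented second plus an octave.)

augmented ninth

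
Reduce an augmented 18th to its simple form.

Subtracting seven from the interval number removes an octave: 18 − 14 = 4.
So an augmented eighteenth is 2 octaves plus an augmented fourth. The quality is unchanged.

augmented fourth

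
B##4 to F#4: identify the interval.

doubly augmented 4th

Descending from B##4 to F#4 is the same interval as ascending F#4 to B##4.
F to B spans four letter names (F-G-A-B) — that makes it a fourth of some quality.
The perfect fourth is 5 semitones; here we have 7, two semitones wider: doubly augmented.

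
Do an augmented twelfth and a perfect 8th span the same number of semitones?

No

An augmented twelfth is 20 semitones but a perfect octave is 12 semitones — different sizes.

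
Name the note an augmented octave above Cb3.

For an octave the letter name doesn't change: still C, an octave up.
An augmented octave spans 13 semitones, so from Cb3 the target pitch is C4.

C4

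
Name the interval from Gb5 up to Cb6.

G to C spans four letter names (G-A-B-C), so the interval is some kind of fourth.
Gb5 to Cb6 is 5 semitones, matching the perfect fourth exactly, so the quality is perfect.

perfect fourth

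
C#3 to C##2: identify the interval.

Descending from C#3 to C##2 is the same interval as ascending C##2 to C#3.
C to C is the same letter name, plus an octave — that makes it an octave of some quality.
The perfect octave is 12 semitones; here we have 11, one semitone narrower: diminished.

diminished octave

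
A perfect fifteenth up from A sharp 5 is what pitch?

The letter stays A (same as the start), shifted two octaves up.
Moving 24 semitones up from A#5 (the size of a perfect fifteenth) reaches A#7.

A sharp 7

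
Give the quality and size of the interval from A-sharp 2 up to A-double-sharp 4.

augmented fifteenth

A to A is the same letter name, plus 2 octaves, so the interval is some kind of fifteenth.
A perfect fifteenth would be 24 semitones; A#2 to A##4 is 25, one semitone wider, so the interval is augmented.
(Equivalently, a compound augmented octave: an augmented octave plus an octave.)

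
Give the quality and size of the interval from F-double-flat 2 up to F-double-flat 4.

perfect 15th

F to F is the same letter name, plus 2 octaves, so the interval is some kind of fifteenth.
Fbb2 to Fbb4 is 24 semitones, matching the perfect fifteenth exactly, so the quality is perfect.
(Equivalently, a compound perfect octave: a perfect octave plus an octave.)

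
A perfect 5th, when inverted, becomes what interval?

perfect 4th

Interval numbers invert to sum to nine: 5 + 4 = 9, so a fifth inverts to a fourth.
The quality also flips — perfect stays perfect — giving a perfect fourth.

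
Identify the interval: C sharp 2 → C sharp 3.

perfect octave

C to C is the same letter name, plus an octave — that makes it an octave of some quality.
C#2 to C#3 is 12 semitones, matching the perfect octave exactly, so the quality is perfect.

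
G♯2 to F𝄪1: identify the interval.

Descending from G#2 to F##1 is the same interval as ascending F##1 to G#2.
F to G spans two letter names (F-G), plus an octave: a ninth.
At 13 semitones, F##1→G#2 falls one short of a major ninth: minor.
(Equivalently, a compound minor second: a minor second plus an octave.)

minor ninth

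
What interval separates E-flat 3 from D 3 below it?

Descending from Eb3 to D3 is the same interval as ascending D3 to Eb3.
D to E spans two letter names (D-E) — that makes it a second of some quality.
At 1 semitone, D3→Eb3 falls one short of a major second: minor.

minor 2nd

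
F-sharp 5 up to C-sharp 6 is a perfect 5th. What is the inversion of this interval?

Inverted interval numbers add to nine, so a fifth pairs with a fourth (5 + 4 = 9).
The quality also flips — perfect stays perfect — giving a perfect fourth.

perfect 4th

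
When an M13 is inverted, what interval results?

minor 3rd

First reduce the compound major thirteenth to its simple form, a major sixth.
Inverted interval numbers add to nine, so a sixth pairs with a third (6 + 3 = 9).
The quality also flips — major becomes minor — giving a minor third.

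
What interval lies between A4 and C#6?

A to C spans three letter names (A-B-C), plus an octave, so the interval is some kind of tenth.
Counting semitones, A4→C#6 is 16, which is the major tenth.
(Equivalently, a compound major third: a major third plus an octave.)

major tenth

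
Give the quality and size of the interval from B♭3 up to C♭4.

B to C spans two letter names (B-C) — that makes it a second of some quality.
Bb3 to Cb4 is 1 semitone, a half step short of the major second (2), so this is minor.

minor second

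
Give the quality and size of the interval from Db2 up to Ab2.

D to A spans five letter names (D-E-F-G-A), so the interval is some kind of fifth.
The perfect fifth spans 7 semitones, and Db2 to Ab2 is exactly 7 semitones — so this is a perfect fifth.

P5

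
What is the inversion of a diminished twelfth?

First reduce the compound diminished twelfth to its simple form, a diminished fifth.
The rule of nine gives the new number: 9 − 5 = 4, so a fifth becomes a fourth.
The quality also flips — diminished becomes augmented — giving an augmented fourth.

augmented 4th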